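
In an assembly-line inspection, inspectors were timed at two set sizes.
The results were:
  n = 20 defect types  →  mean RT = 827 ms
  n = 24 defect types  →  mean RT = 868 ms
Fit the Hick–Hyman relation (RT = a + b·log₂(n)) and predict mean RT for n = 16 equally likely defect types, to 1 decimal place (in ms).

776.8 ms

Solve the two-equation system in a and b:
  b = (868 − 827) / (log₂ 24 − log₂ 20) = 41 / (4.5850 − 4.3219) = 155.873 ms/bit
  a = 827 − 155.873 × 4.3219 = 153.327 ms
Then RT(16) = 153.327 + 155.873 × log₂ 16 = 153.327 + 155.873 × 4 ≈ 776.820 ms.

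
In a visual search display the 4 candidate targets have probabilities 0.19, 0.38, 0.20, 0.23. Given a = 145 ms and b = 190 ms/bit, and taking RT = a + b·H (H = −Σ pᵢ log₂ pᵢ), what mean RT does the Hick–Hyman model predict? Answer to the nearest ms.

Entropy contributions −pᵢ log₂ pᵢ: 0.4552, 0.5305, 0.4644, 0.4877; sum H = 1.9377 bits.
RT = a + bH = 145 + 190·1.9377 = 513.17 ms.

513 ms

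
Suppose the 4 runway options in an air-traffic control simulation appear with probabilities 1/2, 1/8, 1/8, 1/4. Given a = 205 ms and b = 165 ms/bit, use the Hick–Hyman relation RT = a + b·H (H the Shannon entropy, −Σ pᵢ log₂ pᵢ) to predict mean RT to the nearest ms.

494 ms

Each term −pᵢ log₂ pᵢ: 0.5·1 + 0.125·3 + 0.125·3 + 0.25·2; summed, H = 1.750 bits.
Mean RT = a + bH = 205 + 165·1.750 = 493.75 ms.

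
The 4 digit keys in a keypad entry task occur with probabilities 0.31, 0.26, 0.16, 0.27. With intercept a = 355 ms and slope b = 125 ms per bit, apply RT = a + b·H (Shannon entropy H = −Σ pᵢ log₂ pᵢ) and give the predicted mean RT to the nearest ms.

600 ms

H = 0.31·log₂(1/0.31) + 0.26·log₂(1/0.26) + 0.16·log₂(1/0.16) + 0.27·log₂(1/0.27) = 1.9621 bits.
RT = 355 + 125 × 1.9621 = 600.27 ms.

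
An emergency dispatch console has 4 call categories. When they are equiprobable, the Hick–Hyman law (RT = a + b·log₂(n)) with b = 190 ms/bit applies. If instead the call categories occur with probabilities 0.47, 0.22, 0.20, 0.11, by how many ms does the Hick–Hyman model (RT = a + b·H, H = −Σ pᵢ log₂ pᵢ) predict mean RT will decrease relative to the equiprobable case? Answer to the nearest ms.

37 ms

Equiprobable entropy H₀ = log₂ 4 = 2.0000 bits.
Skewed entropy H = −Σ pᵢ log₂ pᵢ = 1.8072 bits.
ΔRT = b·(H₀ − H) = 190 × 0.1928 = 36.63 ms.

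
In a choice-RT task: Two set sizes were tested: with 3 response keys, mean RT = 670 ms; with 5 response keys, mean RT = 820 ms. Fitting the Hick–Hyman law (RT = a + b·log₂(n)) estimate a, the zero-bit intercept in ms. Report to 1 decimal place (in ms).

347.4 ms

b = (RT₂ − RT₁)/(log₂ n₂ − log₂ n₁) = (820 − 670)/(2.3219 − 1.5850) = 203.537 ms/bit.
a = RT₁ − b·log₂ n₁ = 670 − 203.537 × 1.5850 = 347.401 ms.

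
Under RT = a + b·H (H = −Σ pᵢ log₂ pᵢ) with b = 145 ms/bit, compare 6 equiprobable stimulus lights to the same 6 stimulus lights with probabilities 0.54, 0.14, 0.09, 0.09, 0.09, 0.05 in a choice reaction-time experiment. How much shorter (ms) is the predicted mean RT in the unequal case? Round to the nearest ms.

The RT saving is b·ΔH. Equiprobable H₀ = log₂(6) = 2.5850 bits; with the given probabilities H = 2.0312 bits.
b·(H₀ − H) = 145 × (2.5850 − 2.0312) = 80.29 ms.

80 ms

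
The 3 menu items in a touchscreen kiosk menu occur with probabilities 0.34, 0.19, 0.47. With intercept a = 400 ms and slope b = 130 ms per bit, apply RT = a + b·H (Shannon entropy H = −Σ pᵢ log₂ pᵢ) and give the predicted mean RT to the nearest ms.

Entropy contributions −pᵢ log₂ pᵢ: 0.5292, 0.4552, 0.5120; sum H = 1.4964 bits.
RT = a + bH = 400 + 130·1.4964 = 594.53 ms.

595 ms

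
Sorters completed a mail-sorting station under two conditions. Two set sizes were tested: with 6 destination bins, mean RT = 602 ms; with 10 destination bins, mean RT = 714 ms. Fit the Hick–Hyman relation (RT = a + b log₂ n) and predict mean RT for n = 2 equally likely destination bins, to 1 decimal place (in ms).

361.1 ms

Fit slope and intercept:
  b = (714 − 602) / (log₂ 10 − log₂ 6) = 112 / (3.3219 − 2.5850) = 151.975 ms/bit
  a = 602 − 151.975 × 2.5850 = 209.152 ms
Then RT(2) = 209.152 + 151.975 × log₂ 2 = 209.152 + 151.975 × 1 ≈ 361.126 ms.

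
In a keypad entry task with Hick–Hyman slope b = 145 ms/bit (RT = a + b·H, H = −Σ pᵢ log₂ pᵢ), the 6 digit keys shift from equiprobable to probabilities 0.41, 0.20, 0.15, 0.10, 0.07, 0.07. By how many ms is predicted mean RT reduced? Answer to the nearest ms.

45 ms

The RT saving is b·ΔH. Equiprobable H₀ = log₂(6) = 2.5850 bits; with the given probabilities H = 2.2716 bits.
b·(H₀ − H) = 145 × (2.5850 − 2.2716) = 45.43 ms.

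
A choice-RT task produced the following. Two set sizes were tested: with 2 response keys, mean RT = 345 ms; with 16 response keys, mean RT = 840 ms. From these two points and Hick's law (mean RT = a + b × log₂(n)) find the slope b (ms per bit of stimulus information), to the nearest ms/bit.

165 ms/bit

b = (RT₂ − RT₁)/(log₂ n₂ − log₂ n₁) = (840 − 345)/(4 − 1) = 165 ms/bit.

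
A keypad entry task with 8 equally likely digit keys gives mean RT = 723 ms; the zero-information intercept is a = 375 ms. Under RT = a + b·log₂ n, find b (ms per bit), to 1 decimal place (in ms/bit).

b = (723 − 375) / log₂(8) = 348 / 3 = 116.000 ms/bit.

116.0 ms/bit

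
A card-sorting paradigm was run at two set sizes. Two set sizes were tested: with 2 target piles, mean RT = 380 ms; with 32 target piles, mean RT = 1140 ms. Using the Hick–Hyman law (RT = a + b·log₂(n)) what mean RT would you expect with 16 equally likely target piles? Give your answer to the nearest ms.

With log₂ n on the abscissa the relation is linear; from the two conditions:
  b = (1140 − 380) / (log₂ 32 − log₂ 2) = 760 / (5 − 1) = 190 ms/bit
  a = 380 − 190 × 1 = 190 ms
Then RT(16) = 190 + 190 × log₂ 16 = 190 + 190 × 4 ≈ 950.000 ms.

950 ms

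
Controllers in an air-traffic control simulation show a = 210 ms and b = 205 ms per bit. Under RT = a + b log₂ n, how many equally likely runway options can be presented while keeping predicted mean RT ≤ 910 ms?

10

Set 210 + 205·log₂ n ≤ 910 → log₂ n ≤ (910 − 210)/205 = 3.4146.
So n ≤ 2^3.4146 = 10.664; the largest integer n is 10.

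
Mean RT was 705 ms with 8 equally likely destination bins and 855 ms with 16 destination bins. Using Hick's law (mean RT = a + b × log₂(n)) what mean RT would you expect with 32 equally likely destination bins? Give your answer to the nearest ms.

RT is linear in log₂ n, so two points fix the line:
  b = (855 − 705) / (log₂ 16 − log₂ 8) = 150 / (4 − 3) = 150 ms/bit
  a = 705 − 150 × 3 = 255 ms
Then RT(32) = 255 + 150 × log₂ 32 = 255 + 150 × 5 ≈ 1005.000 ms.

1005 ms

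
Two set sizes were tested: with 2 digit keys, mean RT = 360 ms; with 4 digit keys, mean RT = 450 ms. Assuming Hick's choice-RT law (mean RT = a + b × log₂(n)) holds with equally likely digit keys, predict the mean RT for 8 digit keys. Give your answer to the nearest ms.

RT is linear in log₂ n, so two points fix the line:
  b = (450 − 360) / (log₂ 4 − log₂ 2) = 90 / (2 − 1) = 90 ms/bit
  a = 360 − 90 × 1 = 270 ms
Then RT(8) = 270 + 90 × log₂ 8 = 270 + 90 × 3 ≈ 540.000 ms.

540 ms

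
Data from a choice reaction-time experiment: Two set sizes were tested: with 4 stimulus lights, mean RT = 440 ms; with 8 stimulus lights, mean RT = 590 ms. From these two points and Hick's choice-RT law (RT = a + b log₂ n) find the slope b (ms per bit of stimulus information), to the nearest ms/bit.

b = (RT₂ − RT₁)/(log₂ n₂ − log₂ n₁) = (590 − 440)/(3 − 2) = 150 ms/bit.

150 ms/bit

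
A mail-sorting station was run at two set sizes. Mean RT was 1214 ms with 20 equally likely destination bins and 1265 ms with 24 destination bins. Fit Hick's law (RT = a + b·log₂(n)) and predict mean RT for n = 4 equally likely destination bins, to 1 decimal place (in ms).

With log₂ n on the abscissa the relation is linear; from the two conditions:
  b = (1265 − 1214) / (log₂ 24 − log₂ 20) = 51 / (4.5850 − 4.3219) = 193.891 ms/bit
  a = 1214 − 193.891 × 4.3219 = 376.017 ms
Then RT(4) = 376.017 + 193.891 × log₂ 4 = 376.017 + 193.891 × 2 ≈ 763.799 ms.

763.8 ms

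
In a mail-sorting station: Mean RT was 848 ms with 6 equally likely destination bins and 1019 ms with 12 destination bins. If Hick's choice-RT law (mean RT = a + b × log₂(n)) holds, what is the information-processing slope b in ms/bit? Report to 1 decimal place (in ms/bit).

The slope on a log₂ axis is (1019 − 848) / (3.5850 − 2.5850) = 171.000 ms/bit.

171.0 ms/bit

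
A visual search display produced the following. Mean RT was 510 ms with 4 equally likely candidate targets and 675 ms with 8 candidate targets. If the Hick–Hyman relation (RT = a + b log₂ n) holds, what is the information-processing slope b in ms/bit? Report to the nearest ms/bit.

b = (RT₂ − RT₁)/(log₂ n₂ − log₂ n₁) = (675 − 510)/(3 − 2) = 165 ms/bit.

165 ms/bit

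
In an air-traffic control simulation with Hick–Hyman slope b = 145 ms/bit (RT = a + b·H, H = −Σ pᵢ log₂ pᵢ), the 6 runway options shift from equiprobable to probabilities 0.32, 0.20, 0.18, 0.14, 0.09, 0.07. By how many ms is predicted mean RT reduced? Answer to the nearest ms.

Equiprobable entropy H₀ = log₂ 6 = 2.5850 bits.
Skewed entropy H = −Σ pᵢ log₂ pᵢ = 2.4140 bits.
ΔRT = b·(H₀ − H) = 145 × 0.1709 = 24.78 ms.

25 ms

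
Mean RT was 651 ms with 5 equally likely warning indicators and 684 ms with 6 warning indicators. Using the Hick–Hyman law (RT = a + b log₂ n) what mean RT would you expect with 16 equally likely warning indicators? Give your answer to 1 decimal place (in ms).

861.5 ms

RT is linear in log₂ n, so two points fix the line:
  b = (684 − 651) / (log₂ 6 − log₂ 5) = 33 / (2.5850 − 2.3219) = 125.459 ms/bit
  a = 651 − 125.459 × 2.3219 = 359.694 ms
Then RT(16) = 359.694 + 125.459 × log₂ 16 = 359.694 + 125.459 × 4 ≈ 861.529 ms.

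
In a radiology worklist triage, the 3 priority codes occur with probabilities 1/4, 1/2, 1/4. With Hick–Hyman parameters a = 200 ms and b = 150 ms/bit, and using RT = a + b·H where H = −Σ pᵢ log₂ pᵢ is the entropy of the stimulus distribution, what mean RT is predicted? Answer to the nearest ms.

H = −Σ pᵢ log₂ pᵢ = 0.25·2 + 0.5·1 + 0.25·2 = 1.500 bits.
RT = 200 + 150 × 1.500 = 425.00 ms.

425 ms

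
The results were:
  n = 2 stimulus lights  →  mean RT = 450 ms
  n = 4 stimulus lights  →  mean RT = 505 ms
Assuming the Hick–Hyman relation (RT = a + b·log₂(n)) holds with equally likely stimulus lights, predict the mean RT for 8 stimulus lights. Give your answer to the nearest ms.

560 ms

With log₂ n on the abscissa the relation is linear; from the two conditions:
  b = (505 − 450) / (log₂ 4 − log₂ 2) = 55 / (2 − 1) = 55 ms/bit
  a = 450 − 55 × 1 = 395 ms
Then RT(8) = 395 + 55 × log₂ 8 = 395 + 55 × 3 ≈ 560.000 ms.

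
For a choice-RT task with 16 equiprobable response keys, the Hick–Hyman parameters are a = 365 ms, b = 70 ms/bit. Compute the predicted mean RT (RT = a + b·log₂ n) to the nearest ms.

log₂(16) = 4 bits, so RT = 365 + 70 × 4 ≈ 645.000 ms.

645 ms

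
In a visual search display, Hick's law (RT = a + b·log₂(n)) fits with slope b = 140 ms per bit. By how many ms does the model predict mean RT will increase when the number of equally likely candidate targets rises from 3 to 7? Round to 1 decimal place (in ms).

171.1 ms

The intercept a cancels: ΔRT = b·(log₂ n₂ − log₂ n₁) = b·log₂(n₂/n₁).
log₂(7) − log₂(3) = 2.8074 − 1.5850 = 1.2224.
ΔRT = 140 × 1.2224 = 171.135 ms.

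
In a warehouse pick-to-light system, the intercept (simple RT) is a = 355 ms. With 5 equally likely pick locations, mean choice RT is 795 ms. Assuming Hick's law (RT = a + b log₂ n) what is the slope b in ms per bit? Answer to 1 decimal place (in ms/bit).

189.5 ms/bit

b = (795 − 355) / log₂(5) = 440 / 2.3219 = 189.498 ms/bit.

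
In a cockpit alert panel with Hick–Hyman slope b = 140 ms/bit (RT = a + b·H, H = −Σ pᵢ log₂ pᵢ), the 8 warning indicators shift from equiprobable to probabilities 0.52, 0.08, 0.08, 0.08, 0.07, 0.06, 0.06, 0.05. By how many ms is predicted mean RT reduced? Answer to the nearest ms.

The RT saving is b·ΔH. Equiprobable H₀ = log₂(8) = 3.0000 bits; with the given probabilities H = 2.3368 bits.
b·(H₀ − H) = 140 × (3.0000 − 2.3368) = 92.85 ms.

93 ms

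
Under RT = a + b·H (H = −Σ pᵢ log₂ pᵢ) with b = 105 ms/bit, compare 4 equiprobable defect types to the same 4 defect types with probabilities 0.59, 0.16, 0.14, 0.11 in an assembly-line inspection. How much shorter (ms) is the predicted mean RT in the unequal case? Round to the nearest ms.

40 ms

The RT saving is b·ΔH. Equiprobable H₀ = log₂(4) = 2.0000 bits; with the given probabilities H = 1.6195 bits.
b·(H₀ − H) = 105 × (2.0000 − 1.6195) = 39.95 ms.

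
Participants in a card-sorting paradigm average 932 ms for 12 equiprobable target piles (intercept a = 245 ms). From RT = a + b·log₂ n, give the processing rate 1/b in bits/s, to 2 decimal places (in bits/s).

b = (932 − 245)/log₂ 12 = 687/3.5850 = 191.634 ms per bit = 0.19163 s/bit; the reciprocal is 5.218 bits/s.

5.22 bits/s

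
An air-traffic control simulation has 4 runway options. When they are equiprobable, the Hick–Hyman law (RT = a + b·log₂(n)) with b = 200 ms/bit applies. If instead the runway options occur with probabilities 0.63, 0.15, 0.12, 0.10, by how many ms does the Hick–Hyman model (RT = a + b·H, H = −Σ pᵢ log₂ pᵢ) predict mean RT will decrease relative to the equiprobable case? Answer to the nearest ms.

The RT saving is b·ΔH. Equiprobable H₀ = log₂(4) = 2.0000 bits; with the given probabilities H = 1.5297 bits.
b·(H₀ − H) = 200 × (2.0000 − 1.5297) = 94.05 ms.

94 ms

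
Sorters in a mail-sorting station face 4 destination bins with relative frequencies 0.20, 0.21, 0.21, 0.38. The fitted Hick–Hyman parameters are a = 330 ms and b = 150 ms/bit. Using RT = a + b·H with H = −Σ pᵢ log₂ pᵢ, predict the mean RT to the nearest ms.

621 ms

Entropy contributions −pᵢ log₂ pᵢ: 0.4644, 0.4728, 0.4728, 0.5305; sum H = 1.9405 bits.
RT = a + bH = 330 + 150·1.9405 = 621.07 ms.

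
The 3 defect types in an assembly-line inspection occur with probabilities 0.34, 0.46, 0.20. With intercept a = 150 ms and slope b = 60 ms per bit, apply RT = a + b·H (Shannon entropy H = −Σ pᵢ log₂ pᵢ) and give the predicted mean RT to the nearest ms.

241 ms

H = 0.34·log₂(1/0.34) + 0.46·log₂(1/0.46) + 0.20·log₂(1/0.20) = 1.5089 bits.
RT = 150 + 60 × 1.5089 = 240.53 ms.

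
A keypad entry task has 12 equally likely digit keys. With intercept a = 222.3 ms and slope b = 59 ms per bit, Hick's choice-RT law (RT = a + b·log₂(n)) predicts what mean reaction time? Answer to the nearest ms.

log₂(12) = 3.5850 bits, so RT = 222.3 + 59 × 3.5850 ≈ 433.813 ms.

434 ms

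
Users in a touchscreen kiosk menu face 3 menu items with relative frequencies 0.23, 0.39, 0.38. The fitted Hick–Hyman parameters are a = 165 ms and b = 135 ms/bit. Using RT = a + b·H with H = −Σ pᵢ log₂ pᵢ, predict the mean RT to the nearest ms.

Entropy contributions −pᵢ log₂ pᵢ: 0.4877, 0.5298, 0.5305; sum H = 1.5479 bits.
RT = a + bH = 165 + 135·1.5479 = 373.97 ms.

374 ms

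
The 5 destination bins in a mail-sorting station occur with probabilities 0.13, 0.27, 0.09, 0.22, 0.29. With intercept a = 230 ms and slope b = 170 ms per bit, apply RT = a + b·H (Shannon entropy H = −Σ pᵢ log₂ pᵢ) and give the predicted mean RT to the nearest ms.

H = 0.13·log₂(1/0.13) + 0.27·log₂(1/0.27) + 0.09·log₂(1/0.09) + 0.22·log₂(1/0.22) + 0.29·log₂(1/0.29) = 2.2038 bits.
RT = 230 + 170 × 2.2038 = 604.65 ms.

605 ms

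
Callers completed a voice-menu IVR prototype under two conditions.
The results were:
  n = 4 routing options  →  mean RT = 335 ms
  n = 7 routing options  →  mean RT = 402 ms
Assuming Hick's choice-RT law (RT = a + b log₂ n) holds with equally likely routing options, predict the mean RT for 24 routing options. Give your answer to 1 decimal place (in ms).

Solve the two-equation system in a and b:
  b = (402 − 335) / (log₂ 7 − log₂ 4) = 67 / (2.8074 − 2) = 82.987 ms/bit
  a = 335 − 82.987 × 2 = 169.026 ms
Then RT(24) = 169.026 + 82.987 × log₂ 24 = 169.026 + 82.987 × 4.5850 ≈ 549.518 ms.

549.5 ms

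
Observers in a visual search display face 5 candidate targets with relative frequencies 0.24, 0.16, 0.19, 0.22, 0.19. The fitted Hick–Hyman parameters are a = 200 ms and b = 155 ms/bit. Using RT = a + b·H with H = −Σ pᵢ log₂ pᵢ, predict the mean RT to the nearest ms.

558 ms

Entropy contributions −pᵢ log₂ pᵢ: 0.4941, 0.4230, 0.4552, 0.4806, 0.4552; sum H = 2.3082 bits.
RT = a + bH = 200 + 155·2.3082 = 557.77 ms.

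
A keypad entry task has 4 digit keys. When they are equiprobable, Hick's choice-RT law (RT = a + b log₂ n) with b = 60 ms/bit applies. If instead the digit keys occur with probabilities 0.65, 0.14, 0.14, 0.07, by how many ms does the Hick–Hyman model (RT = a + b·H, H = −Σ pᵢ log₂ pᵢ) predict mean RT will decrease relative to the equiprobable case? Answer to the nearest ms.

Equiprobable entropy H₀ = log₂ 4 = 2.0000 bits.
Skewed entropy H = −Σ pᵢ log₂ pᵢ = 1.4667 bits.
ΔRT = b·(H₀ − H) = 60 × 0.5333 = 32.00 ms.

32 ms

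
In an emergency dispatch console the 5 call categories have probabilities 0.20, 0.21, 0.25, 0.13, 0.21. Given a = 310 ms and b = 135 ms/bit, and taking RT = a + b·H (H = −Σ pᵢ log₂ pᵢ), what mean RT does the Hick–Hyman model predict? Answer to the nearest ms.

H = 0.20·log₂(1/0.20) + 0.21·log₂(1/0.21) + 0.25·log₂(1/0.25) + 0.13·log₂(1/0.13) + 0.21·log₂(1/0.21) = 2.2927 bits.
RT = 310 + 135 × 2.2927 = 619.51 ms.

620 ms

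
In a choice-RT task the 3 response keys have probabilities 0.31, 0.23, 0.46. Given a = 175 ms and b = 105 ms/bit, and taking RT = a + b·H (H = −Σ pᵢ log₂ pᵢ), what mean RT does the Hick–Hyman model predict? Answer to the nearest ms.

335 ms

H = 0.31·log₂(1/0.31) + 0.23·log₂(1/0.23) + 0.46·log₂(1/0.46) = 1.5268 bits.
RT = 175 + 105 × 1.5268 = 335.31 ms.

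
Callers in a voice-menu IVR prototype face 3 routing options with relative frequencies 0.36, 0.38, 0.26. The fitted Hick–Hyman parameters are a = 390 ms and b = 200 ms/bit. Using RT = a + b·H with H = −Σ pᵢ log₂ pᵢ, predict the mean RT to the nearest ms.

703 ms

H = 0.36·log₂(1/0.36) + 0.38·log₂(1/0.38) + 0.26·log₂(1/0.26) = 1.5664 bits.
RT = 390 + 200 × 1.5664 = 703.27 ms.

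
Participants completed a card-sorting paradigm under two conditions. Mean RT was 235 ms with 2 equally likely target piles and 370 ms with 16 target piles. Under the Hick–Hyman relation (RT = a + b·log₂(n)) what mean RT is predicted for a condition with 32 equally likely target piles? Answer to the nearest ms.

With log₂ n on the abscissa the relation is linear; from the two conditions:
  b = (370 − 235) / (log₂ 16 − log₂ 2) = 135 / (4 − 1) = 45 ms/bit
  a = 235 − 45 × 1 = 190 ms
Then RT(32) = 190 + 45 × log₂ 32 = 190 + 45 × 5 ≈ 415.000 ms.

415 ms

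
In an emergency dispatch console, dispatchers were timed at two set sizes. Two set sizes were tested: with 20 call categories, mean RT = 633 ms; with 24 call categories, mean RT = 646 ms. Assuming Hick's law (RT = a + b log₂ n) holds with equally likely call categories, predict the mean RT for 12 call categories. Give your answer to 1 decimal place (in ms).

596.6 ms

Fit slope and intercept:
  b = (646 − 633) / (log₂ 24 − log₂ 20) = 13 / (4.5850 − 4.3219) = 49.423 ms/bit
  a = 633 − 49.423 × 4.3219 = 419.397 ms
Then RT(12) = 419.397 + 49.423 × log₂ 12 = 419.397 + 49.423 × 3.5850 ≈ 596.577 ms.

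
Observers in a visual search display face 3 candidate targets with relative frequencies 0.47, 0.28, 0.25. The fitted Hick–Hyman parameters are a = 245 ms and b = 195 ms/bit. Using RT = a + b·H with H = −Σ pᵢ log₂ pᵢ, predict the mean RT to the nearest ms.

543 ms

H = 0.47·log₂(1/0.47) + 0.28·log₂(1/0.28) + 0.25·log₂(1/0.25) = 1.5262 bits.
RT = 245 + 195 × 1.5262 = 542.60 ms.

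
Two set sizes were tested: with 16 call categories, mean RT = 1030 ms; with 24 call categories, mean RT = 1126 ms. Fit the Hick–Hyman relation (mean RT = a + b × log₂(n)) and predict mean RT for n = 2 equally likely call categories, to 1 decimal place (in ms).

With log₂ n on the abscissa the relation is linear; from the two conditions:
  b = (1126 − 1030) / (log₂ 24 − log₂ 16) = 96 / (4.5850 − 4) = 164.113 ms/bit
  a = 1030 − 164.113 × 4 = 373.548 ms
Then RT(2) = 373.548 + 164.113 × log₂ 2 = 373.548 + 164.113 × 1 ≈ 537.661 ms.

537.7 ms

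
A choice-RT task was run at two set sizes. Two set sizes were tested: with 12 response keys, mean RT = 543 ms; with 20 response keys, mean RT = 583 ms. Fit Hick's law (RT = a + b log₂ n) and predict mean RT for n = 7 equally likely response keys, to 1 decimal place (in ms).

Solve the two-equation system in a and b:
  b = (583 − 543) / (log₂ 20 − log₂ 12) = 40 / (4.3219 − 3.5850) = 54.277 ms/bit
  a = 543 − 54.277 × 3.5850 = 348.420 ms
Then RT(7) = 348.420 + 54.277 × log₂ 7 = 348.420 + 54.277 × 2.8074 ≈ 500.794 ms.

500.8 ms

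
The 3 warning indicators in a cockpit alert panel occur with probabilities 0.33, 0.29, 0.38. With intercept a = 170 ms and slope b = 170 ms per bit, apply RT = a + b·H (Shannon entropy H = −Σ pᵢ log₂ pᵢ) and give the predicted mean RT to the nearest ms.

Entropy contributions −pᵢ log₂ pᵢ: 0.5278, 0.5179, 0.5305; sum H = 1.5762 bits.
RT = a + bH = 170 + 170·1.5762 = 437.95 ms.

438 ms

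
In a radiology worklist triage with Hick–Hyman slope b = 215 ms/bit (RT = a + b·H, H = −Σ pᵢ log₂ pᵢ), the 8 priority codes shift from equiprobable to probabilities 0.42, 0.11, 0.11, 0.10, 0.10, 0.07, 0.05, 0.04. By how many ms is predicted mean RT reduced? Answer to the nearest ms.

Equiprobable entropy H₀ = log₂ 8 = 3.0000 bits.
Skewed entropy H = −Σ pᵢ log₂ pᵢ = 2.5610 bits.
ΔRT = b·(H₀ − H) = 215 × 0.4390 = 94.38 ms.

94 ms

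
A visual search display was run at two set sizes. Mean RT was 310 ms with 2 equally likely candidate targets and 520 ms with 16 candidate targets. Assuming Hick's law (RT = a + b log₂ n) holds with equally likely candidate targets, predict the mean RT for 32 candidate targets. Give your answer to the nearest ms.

590 ms

Fit slope and intercept:
  b = (520 − 310) / (log₂ 16 − log₂ 2) = 210 / (4 − 1) = 70 ms/bit
  a = 310 − 70 × 1 = 240 ms
Then RT(32) = 240 + 70 × log₂ 32 = 240 + 70 × 5 ≈ 590.000 ms.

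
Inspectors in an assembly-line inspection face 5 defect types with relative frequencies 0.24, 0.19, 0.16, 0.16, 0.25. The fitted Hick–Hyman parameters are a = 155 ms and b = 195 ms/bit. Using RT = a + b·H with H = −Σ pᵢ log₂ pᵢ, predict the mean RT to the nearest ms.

603 ms

H = 0.24·log₂(1/0.24) + 0.19·log₂(1/0.19) + 0.16·log₂(1/0.16) + 0.16·log₂(1/0.16) + 0.25·log₂(1/0.25) = 2.2954 bits.
RT = 155 + 195 × 2.2954 = 602.60 ms.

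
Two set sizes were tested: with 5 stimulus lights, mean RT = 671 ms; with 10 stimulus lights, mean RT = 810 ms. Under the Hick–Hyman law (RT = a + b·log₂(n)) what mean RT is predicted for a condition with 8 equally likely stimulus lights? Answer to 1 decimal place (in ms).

765.3 ms

Solve the two-equation system in a and b:
  b = (810 − 671) / (log₂ 10 − log₂ 5) = 139 / (3.3219 − 2.3219) = 139.000 ms/bit
  a = 671 − 139.000 × 2.3219 = 348.252 ms
Then RT(8) = 348.252 + 139.000 × log₂ 8 = 348.252 + 139.000 × 3 ≈ 765.252 ms.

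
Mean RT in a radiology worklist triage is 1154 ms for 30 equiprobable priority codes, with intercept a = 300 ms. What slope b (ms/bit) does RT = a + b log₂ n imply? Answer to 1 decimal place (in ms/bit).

log₂(30) = 4.9069 bits.
b = (RT − a)/log₂ n = (1154 − 300) / 4.9069 = 174.041 ms/bit.

174.0 ms/bit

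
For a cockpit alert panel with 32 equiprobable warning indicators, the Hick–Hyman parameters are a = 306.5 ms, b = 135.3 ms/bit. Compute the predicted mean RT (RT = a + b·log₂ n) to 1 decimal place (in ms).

log₂(32) = 5 bits, so RT = 306.5 + 135.3 × 5 ≈ 983.000 ms.

983.0 ms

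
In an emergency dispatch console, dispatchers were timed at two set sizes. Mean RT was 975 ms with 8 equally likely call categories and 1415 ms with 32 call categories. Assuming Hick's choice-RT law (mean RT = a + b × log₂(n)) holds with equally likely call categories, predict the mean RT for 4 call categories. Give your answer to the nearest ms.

With log₂ n on the abscissa the relation is linear; from the two conditions:
  b = (1415 − 975) / (log₂ 32 − log₂ 8) = 440 / (5 − 3) = 220 ms/bit
  a = 975 − 220 × 3 = 315 ms
Then RT(4) = 315 + 220 × log₂ 4 = 315 + 220 × 2 ≈ 755.000 ms.

755 ms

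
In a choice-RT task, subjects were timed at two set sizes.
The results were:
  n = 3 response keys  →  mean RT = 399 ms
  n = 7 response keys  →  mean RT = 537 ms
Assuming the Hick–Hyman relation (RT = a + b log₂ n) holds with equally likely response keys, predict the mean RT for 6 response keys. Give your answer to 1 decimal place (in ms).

511.9 ms

RT is linear in log₂ n, so two points fix the line:
  b = (537 − 399) / (log₂ 7 − log₂ 3) = 138 / (2.8074 − 1.5850) = 112.893 ms/bit
  a = 399 − 112.893 × 1.5850 = 220.068 ms
Then RT(6) = 220.068 + 112.893 × log₂ 6 = 220.068 + 112.893 × 2.5850 ≈ 511.893 ms.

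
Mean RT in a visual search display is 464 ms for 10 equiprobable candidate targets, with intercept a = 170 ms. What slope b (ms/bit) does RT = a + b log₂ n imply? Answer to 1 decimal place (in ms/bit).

88.5 ms/bit

10 alternatives carry log₂ 10 = 3.3219 bits; the choice cost is 464 − 170 = 294 ms, so b = 294/3.3219 = 88.503 ms/bit.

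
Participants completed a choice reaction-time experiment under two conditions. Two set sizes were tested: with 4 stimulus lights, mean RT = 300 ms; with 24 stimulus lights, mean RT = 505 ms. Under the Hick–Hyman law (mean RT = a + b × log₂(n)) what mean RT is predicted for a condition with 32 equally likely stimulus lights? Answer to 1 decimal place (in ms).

537.9 ms

RT is linear in log₂ n, so two points fix the line:
  b = (505 − 300) / (log₂ 24 − log₂ 4) = 205 / (4.5850 − 2) = 79.305 ms/bit
  a = 300 − 79.305 × 2 = 141.390 ms
Then RT(32) = 141.390 + 79.305 × log₂ 32 = 141.390 + 79.305 × 5 ≈ 537.914 ms.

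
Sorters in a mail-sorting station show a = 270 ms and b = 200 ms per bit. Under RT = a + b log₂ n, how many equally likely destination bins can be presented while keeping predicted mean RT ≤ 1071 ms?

Information budget: (1071 − 270)/200 = 4.0050 bits, so n ≤ 2^4.0050 = 16.056 → at most 16.

16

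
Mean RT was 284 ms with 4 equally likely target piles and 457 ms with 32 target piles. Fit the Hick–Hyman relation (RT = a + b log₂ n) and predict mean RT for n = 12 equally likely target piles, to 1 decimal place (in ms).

375.4 ms

Fit slope and intercept:
  b = (457 − 284) / (log₂ 32 − log₂ 4) = 173 / (5 − 2) = 57.667 ms/bit
  a = 284 − 57.667 × 2 = 168.667 ms
Then RT(12) = 168.667 + 57.667 × log₂ 12 = 168.667 + 57.667 × 3.5850 ≈ 375.400 ms.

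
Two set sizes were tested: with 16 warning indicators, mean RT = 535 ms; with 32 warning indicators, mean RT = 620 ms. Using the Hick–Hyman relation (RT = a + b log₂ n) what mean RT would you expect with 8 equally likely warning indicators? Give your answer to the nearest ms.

450 ms

Fit slope and intercept:
  b = (620 − 535) / (log₂ 32 − log₂ 16) = 85 / (5 − 4) = 85 ms/bit
  a = 535 − 85 × 4 = 195 ms
Then RT(8) = 195 + 85 × log₂ 8 = 195 + 85 × 3 ≈ 450.000 ms.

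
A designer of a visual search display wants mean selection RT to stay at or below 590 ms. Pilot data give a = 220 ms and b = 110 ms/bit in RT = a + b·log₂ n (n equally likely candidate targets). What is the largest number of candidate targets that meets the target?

110·log₂ n ≤ 590 − 220 = 370, giving log₂ n ≤ 3.3636 and n ≤ 10.293. The largest whole number is 10.

10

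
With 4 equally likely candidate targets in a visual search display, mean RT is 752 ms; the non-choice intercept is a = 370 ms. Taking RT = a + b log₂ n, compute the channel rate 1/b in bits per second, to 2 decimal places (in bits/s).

b = (752 − 370)/log₂ 4 = 382/2 = 191.000 ms per bit = 0.19100 s/bit; the reciprocal is 5.236 bits/s.

5.24 bits/s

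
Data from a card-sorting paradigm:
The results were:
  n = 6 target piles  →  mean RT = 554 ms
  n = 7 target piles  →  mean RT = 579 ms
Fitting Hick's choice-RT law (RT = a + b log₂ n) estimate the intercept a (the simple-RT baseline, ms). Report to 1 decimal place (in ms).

263.4 ms

The slope on a log₂ axis is (579 − 554) / (2.8074 − 2.5850) = 112.414 ms/bit.
a = RT₁ − b·log₂ n₁ = 554 − 112.414 × 2.5850 = 263.414 ms.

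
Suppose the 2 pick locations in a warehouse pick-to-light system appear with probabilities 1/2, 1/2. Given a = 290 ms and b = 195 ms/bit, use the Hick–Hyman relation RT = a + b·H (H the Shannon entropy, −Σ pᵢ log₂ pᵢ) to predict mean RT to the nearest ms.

H = −Σ pᵢ log₂ pᵢ = 0.5·1 + 0.5·1 = 1.000 bits.
RT = 290 + 195 × 1.000 = 485.00 ms.

485 ms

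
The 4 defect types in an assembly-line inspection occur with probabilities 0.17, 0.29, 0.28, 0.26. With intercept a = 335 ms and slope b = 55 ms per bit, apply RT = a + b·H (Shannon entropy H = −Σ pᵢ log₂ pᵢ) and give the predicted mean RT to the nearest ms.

Entropy contributions −pᵢ log₂ pᵢ: 0.4346, 0.5179, 0.5142, 0.5053; sum H = 1.9720 bits.
RT = a + bH = 335 + 55·1.9720 = 443.46 ms.

443 ms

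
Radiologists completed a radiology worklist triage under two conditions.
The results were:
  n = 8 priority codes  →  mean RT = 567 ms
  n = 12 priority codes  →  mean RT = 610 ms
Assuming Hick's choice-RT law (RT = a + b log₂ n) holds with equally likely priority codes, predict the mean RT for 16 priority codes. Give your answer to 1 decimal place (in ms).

640.5 ms

Fit slope and intercept:
  b = (610 − 567) / (log₂ 12 − log₂ 8) = 43 / (3.5850 − 3) = 73.509 ms/bit
  a = 567 − 73.509 × 3 = 346.473 ms
Then RT(16) = 346.473 + 73.509 × log₂ 16 = 346.473 + 73.509 × 4 ≈ 640.509 ms.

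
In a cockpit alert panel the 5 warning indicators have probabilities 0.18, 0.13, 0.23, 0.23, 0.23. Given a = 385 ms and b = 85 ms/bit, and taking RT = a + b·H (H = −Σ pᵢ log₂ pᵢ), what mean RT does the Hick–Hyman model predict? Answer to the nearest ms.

580 ms

H = 0.18·log₂(1/0.18) + 0.13·log₂(1/0.13) + 0.23·log₂(1/0.23) + 0.23·log₂(1/0.23) + 0.23·log₂(1/0.23) = 2.2910 bits.
RT = 385 + 85 × 2.2910 = 579.73 ms.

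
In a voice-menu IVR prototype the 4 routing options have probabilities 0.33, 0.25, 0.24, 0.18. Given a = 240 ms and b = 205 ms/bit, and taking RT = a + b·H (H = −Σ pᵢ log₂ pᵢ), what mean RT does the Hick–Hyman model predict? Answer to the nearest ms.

Entropy contributions −pᵢ log₂ pᵢ: 0.5278, 0.5000, 0.4941, 0.4453; sum H = 1.9673 bits.
RT = a + bH = 240 + 205·1.9673 = 643.29 ms.

643 ms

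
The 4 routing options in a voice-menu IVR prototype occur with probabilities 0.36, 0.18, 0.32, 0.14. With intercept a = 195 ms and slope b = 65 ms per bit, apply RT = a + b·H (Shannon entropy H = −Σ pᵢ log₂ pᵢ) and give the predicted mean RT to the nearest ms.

Entropy contributions −pᵢ log₂ pᵢ: 0.5306, 0.4453, 0.5260, 0.3971; sum H = 1.8991 bits.
RT = a + bH = 195 + 65·1.8991 = 318.44 ms.

318 ms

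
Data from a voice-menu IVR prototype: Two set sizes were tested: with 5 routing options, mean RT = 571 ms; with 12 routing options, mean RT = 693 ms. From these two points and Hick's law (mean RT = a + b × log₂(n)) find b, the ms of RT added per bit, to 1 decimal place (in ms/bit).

Slope: b = (693 − 571) / (log₂ 12 − log₂ 5) = 122/1.2630 = 96.593 ms/bit.

96.6 ms/bit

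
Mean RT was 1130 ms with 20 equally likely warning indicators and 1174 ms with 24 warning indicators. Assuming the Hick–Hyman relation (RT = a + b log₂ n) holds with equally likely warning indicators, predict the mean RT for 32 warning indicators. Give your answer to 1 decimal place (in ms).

With log₂ n on the abscissa the relation is linear; from the two conditions:
  b = (1174 − 1130) / (log₂ 24 − log₂ 20) = 44 / (4.5850 − 4.3219) = 167.278 ms/bit
  a = 1130 − 167.278 × 4.3219 = 407.034 ms
Then RT(32) = 407.034 + 167.278 × log₂ 32 = 407.034 + 167.278 × 5 ≈ 1243.427 ms.

1243.4 ms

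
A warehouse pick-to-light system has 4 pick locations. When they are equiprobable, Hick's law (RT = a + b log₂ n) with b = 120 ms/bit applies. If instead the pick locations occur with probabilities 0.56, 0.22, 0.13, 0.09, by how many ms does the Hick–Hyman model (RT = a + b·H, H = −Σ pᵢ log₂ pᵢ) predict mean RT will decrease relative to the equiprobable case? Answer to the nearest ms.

The RT saving is b·ΔH. Equiprobable H₀ = log₂(4) = 2.0000 bits; with the given probabilities H = 1.6443 bits.
b·(H₀ − H) = 120 × (2.0000 − 1.6443) = 42.68 ms.

43 ms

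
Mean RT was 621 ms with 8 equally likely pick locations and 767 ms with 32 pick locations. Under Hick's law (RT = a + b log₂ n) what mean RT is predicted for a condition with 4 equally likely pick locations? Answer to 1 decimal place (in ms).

548.0 ms

RT is linear in log₂ n, so two points fix the line:
  b = (767 − 621) / (log₂ 32 − log₂ 8) = 146 / (5 − 3) = 73.000 ms/bit
  a = 621 − 73.000 × 3 = 402.000 ms
Then RT(4) = 402.000 + 73.000 × log₂ 4 = 402.000 + 73.000 × 2 ≈ 548.000 ms.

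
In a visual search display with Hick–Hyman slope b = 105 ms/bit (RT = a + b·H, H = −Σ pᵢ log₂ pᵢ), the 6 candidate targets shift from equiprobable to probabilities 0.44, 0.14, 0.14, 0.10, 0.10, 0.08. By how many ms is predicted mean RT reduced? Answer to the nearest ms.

The RT saving is b·ΔH. Equiprobable H₀ = log₂(6) = 2.5850 bits; with the given probabilities H = 2.2713 bits.
b·(H₀ − H) = 105 × (2.5850 − 2.2713) = 32.94 ms.

33 ms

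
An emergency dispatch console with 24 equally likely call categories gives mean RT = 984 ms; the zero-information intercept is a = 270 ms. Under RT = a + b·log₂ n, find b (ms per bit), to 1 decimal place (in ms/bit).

155.7 ms/bit

log₂(24) = 4.5850 bits.
b = (RT − a)/log₂ n = (984 − 270) / 4.5850 = 155.726 ms/bit.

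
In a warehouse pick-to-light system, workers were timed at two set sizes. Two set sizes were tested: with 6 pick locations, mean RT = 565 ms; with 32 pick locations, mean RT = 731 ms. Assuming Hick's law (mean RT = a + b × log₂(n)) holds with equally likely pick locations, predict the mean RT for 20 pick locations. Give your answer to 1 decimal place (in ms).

684.4 ms

RT is linear in log₂ n, so two points fix the line:
  b = (731 − 565) / (log₂ 32 − log₂ 6) = 166 / (5 − 2.5850) = 68.736 ms/bit
  a = 565 − 68.736 × 2.5850 = 387.320 ms
Then RT(20) = 387.320 + 68.736 × log₂ 20 = 387.320 + 68.736 × 4.3219 ≈ 684.392 ms.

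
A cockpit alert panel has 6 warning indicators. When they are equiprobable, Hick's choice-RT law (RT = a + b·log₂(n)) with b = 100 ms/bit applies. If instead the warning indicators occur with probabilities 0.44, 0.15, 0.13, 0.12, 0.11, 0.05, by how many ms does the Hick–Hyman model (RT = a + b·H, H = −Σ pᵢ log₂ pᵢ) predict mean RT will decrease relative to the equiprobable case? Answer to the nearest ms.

34 ms

The RT saving is b·ΔH. Equiprobable H₀ = log₂(6) = 2.5850 bits; with the given probabilities H = 2.2478 bits.
b·(H₀ − H) = 100 × (2.5850 − 2.2478) = 33.72 ms.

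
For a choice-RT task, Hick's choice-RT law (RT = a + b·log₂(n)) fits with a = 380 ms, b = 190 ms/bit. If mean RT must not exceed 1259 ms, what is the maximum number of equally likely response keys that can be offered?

Information budget: (1259 − 380)/190 = 4.6263 bits, so n ≤ 2^4.6263 = 24.698 → at most 24.

24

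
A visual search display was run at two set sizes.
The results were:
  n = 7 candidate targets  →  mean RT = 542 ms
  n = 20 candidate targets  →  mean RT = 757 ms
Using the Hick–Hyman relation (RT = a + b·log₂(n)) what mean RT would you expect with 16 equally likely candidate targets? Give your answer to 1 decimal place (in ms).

711.3 ms

With log₂ n on the abscissa the relation is linear; from the two conditions:
  b = (757 − 542) / (log₂ 20 − log₂ 7) = 215 / (4.3219 − 2.8074) = 141.954 ms/bit
  a = 542 − 141.954 × 2.8074 = 143.484 ms
Then RT(16) = 143.484 + 141.954 × log₂ 16 = 143.484 + 141.954 × 4 ≈ 711.301 ms.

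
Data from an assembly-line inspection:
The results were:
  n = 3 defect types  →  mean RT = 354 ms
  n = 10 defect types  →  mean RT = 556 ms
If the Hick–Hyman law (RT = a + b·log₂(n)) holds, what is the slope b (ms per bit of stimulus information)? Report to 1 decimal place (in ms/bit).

b = (RT₂ − RT₁)/(log₂ n₂ − log₂ n₁) = (556 − 354)/(3.3219 − 1.5850) = 116.295 ms/bit.

116.3 ms/bit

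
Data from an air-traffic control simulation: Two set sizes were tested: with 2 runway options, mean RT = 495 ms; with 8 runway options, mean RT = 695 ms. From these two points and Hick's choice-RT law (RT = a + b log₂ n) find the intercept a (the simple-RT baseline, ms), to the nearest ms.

The slope on a log₂ axis is (695 − 495) / (3 − 1) = 100 ms/bit.
a = RT₁ − b·log₂ n₁ = 495 − 100 × 1 = 395.000 ms.

395 ms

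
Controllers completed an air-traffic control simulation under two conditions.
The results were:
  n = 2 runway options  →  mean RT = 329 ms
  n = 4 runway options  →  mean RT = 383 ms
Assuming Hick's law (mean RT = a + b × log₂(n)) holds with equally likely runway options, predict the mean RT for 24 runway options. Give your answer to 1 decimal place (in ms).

Fit slope and intercept:
  b = (383 − 329) / (log₂ 4 − log₂ 2) = 54 / (2 − 1) = 54.000 ms/bit
  a = 329 − 54.000 × 1 = 275.000 ms
Then RT(24) = 275.000 + 54.000 × log₂ 24 = 275.000 + 54.000 × 4.5850 ≈ 522.588 ms.

522.6 ms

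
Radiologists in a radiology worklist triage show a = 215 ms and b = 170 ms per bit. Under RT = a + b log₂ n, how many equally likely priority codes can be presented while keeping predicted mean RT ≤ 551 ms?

3

Set 215 + 170·log₂ n ≤ 551 → log₂ n ≤ (551 − 215)/170 = 1.9765.
So n ≤ 2^1.9765 = 3.935; the largest integer n is 3.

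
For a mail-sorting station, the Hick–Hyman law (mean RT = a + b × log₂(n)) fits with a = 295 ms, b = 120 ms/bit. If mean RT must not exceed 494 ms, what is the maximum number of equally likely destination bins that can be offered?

120·log₂ n ≤ 494 − 295 = 199, giving log₂ n ≤ 1.6583 and n ≤ 3.157. The largest whole number is 3.

3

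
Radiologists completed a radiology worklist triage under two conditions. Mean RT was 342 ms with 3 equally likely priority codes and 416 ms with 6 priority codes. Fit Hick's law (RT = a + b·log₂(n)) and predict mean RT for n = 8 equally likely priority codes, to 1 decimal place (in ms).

446.7 ms

Solve the two-equation system in a and b:
  b = (416 − 342) / (log₂ 6 − log₂ 3) = 74 / (2.5850 − 1.5850) = 74.000 ms/bit
  a = 342 − 74.000 × 1.5850 = 224.713 ms
Then RT(8) = 224.713 + 74.000 × log₂ 8 = 224.713 + 74.000 × 3 ≈ 446.713 ms.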